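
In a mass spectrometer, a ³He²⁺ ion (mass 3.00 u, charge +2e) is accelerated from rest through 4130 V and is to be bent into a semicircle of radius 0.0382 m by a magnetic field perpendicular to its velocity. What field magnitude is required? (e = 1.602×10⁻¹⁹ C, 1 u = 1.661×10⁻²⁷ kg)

v = √(2|q|V/m) = √(2·3.204×10⁻¹⁹·4130/4.983×10⁻²⁷) ≈ 7.288×10⁵ m/s.
B = mv/(|q|r) = (4.983×10⁻²⁷)(7.288×10⁵)/((3.204×10⁻¹⁹)(0.0382)) ≈ 0.297 T.

B ≈ 0.297 T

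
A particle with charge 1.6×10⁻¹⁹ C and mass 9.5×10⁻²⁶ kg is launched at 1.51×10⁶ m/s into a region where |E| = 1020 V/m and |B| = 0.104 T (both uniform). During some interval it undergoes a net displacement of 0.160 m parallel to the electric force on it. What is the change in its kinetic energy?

ΔKE ≈ 2.61×10⁻¹⁷ J

The magnetic force is always ⟂ v and does no work; only the electric force changes KE.
ΔKE = F_E · d = |q|E d = (1.6×10⁻¹⁹)(1020)(0.160) ≈ 2.61×10⁻¹⁷ J.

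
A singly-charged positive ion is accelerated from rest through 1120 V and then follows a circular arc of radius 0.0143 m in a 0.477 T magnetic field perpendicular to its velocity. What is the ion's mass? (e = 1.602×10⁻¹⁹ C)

m ≈ 3.33×10⁻²⁷ kg

Combine |q|V = ½mv² and r = mv/(|q|B): eliminate v to get m = qB²r²/(2V).
m = (1.602×10⁻¹⁹)(0.477)²(0.0143)²/(2·1120) ≈ 3.33×10⁻²⁷ kg.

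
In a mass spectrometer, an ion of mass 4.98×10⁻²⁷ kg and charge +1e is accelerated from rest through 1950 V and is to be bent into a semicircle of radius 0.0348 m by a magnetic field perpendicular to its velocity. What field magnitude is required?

v = √(2|q|V/m) = √(2·1.602×10⁻¹⁹·1950/4.98×10⁻²⁷) ≈ 3.542×10⁵ m/s.
B = mv/(|q|r) = (4.98×10⁻²⁷)(3.542×10⁵)/((1.602×10⁻¹⁹)(0.0348)) ≈ 0.316 T.

B ≈ 0.316 T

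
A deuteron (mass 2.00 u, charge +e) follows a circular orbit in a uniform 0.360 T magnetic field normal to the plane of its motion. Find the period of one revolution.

The cyclotron period depends only on m, q, B: T = 2πm/(|q|B).
T = 2π(3.322×10⁻²⁷)/((1.602×10⁻¹⁹)(0.360)) ≈ 3.62×10⁻⁷ s.

T ≈ 3.62×10⁻⁷ s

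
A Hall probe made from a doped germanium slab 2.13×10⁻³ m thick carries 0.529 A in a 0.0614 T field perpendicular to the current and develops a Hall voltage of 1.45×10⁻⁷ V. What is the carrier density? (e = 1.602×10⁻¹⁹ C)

n ≈ 6.56×10²⁶ m⁻³

From V_H = IB/(n e t), n = IB/(V_H e t).
n = (0.529)(0.0614)/((1.45×10⁻⁷)(1.602×10⁻¹⁹)(2.13×10⁻³)) ≈ 6.56×10²⁶ m⁻³.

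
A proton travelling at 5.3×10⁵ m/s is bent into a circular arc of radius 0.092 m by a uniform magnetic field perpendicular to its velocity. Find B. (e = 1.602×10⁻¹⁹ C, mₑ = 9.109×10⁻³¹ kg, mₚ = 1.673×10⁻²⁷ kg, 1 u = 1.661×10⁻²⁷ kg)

B ≈ 0.060 T

From |q|vB = mv²/r, B = mv/(|q|r).
B = (1.673×10⁻²⁷)(5.3×10⁵)/((1.602×10⁻¹⁹)(0.092)) ≈ 0.060 T.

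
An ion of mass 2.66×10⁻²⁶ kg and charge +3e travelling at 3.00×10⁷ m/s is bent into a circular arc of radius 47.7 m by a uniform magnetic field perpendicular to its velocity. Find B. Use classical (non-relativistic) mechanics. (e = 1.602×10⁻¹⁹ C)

B ≈ 0.0348 T

From |q|vB = mv²/r, B = mv/(|q|r).
B = (2.66×10⁻²⁶)(3.00×10⁷)/((4.806×10⁻¹⁹)(47.7)) ≈ 0.0348 T.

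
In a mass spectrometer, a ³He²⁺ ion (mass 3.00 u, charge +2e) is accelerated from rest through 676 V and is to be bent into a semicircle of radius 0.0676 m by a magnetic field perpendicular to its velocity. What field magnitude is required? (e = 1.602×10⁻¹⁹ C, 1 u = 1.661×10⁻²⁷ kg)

B ≈ 0.0678 T

v = √(2|q|V/m) = √(2·3.204×10⁻¹⁹·676/4.983×10⁻²⁷) ≈ 2.948×10⁵ m/s.
B = mv/(|q|r) = (4.983×10⁻²⁷)(2.948×10⁵)/((3.204×10⁻¹⁹)(0.0676)) ≈ 0.0678 T.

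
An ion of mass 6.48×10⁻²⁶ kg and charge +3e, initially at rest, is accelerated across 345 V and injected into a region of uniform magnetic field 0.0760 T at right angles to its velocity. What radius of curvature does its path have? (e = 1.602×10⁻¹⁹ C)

r ≈ 0.127 m

Acceleration: |q|V = ½mv² ⇒ v = √(2|q|V/m) = √(2·4.806×10⁻¹⁹·345/6.48×10⁻²⁶) ≈ 7.154×10⁴ m/s.
In the field: r = mv/(|q|B) = (6.48×10⁻²⁶)(7.154×10⁴)/((4.806×10⁻¹⁹)(0.0760)) ≈ 0.127 m.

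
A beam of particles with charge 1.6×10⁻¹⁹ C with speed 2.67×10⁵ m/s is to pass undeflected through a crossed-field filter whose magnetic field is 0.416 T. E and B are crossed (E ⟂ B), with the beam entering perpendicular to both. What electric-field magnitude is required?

E = 1.11×10⁵ V/m

For straight-line motion qE = qvB, so E = vB.
E = 2.67×10⁵ × 0.416 = 1.11×10⁵ V/m.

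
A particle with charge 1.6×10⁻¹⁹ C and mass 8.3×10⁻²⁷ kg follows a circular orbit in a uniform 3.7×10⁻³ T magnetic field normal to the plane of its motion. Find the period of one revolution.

T ≈ 8.8×10⁻⁵ s

The cyclotron period depends only on m, q, B: T = 2πm/(|q|B).
T = 2π(8.3×10⁻²⁷)/((1.6×10⁻¹⁹)(3.7×10⁻³)) ≈ 8.8×10⁻⁵ s.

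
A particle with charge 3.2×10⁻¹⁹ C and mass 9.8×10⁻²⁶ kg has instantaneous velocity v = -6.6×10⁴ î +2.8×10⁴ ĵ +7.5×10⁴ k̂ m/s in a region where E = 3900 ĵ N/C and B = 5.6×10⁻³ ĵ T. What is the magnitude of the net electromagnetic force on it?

v×B = (-420, 0, -370) N/C.
E + v×B = (-420, 3900, -370) N/C.
F = q(E + v×B) = (3.2×10⁻¹⁹ C)·(-420, 3900, -370) = (-1.34×10⁻¹⁶, 1.25×10⁻¹⁵, -1.18×10⁻¹⁶) N.
|F| = 1.26×10⁻¹⁵ N.

|F| ≈ 1.26×10⁻¹⁵ N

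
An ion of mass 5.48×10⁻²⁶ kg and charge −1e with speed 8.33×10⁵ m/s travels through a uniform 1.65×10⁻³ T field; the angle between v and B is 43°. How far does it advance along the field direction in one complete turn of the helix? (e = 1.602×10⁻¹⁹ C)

v∥ = v cosθ = 8.33×10⁵·cos43° ≈ 6.092×10⁵ m/s.
T = 2πm/(|q|B) = 2π(5.48×10⁻²⁶)/((1.602×10⁻¹⁹)(1.65×10⁻³)) ≈ 1.303×10⁻³ s.
pitch = v∥ T = (6.092×10⁵)(1.303×10⁻³) ≈ 794 m.

p ≈ 794 m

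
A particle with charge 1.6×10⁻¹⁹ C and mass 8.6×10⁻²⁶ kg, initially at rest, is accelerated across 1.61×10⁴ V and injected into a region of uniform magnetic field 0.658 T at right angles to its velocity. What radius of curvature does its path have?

r ≈ 0.200 m

Acceleration: |q|V = ½mv² ⇒ v = √(2|q|V/m) = √(2·1.6×10⁻¹⁹·1.61×10⁴/8.6×10⁻²⁶) ≈ 2.448×10⁵ m/s.
In the field: r = mv/(|q|B) = (8.6×10⁻²⁶)(2.448×10⁵)/((1.6×10⁻¹⁹)(0.658)) ≈ 0.200 m.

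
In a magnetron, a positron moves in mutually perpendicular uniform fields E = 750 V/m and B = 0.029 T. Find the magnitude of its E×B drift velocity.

The steady drift has the magnetic force balancing the electric force, so v_d = E/B.
v_d = 750/0.029 = 2.6×10⁴ m/s.

v_d ≈ 2.6×10⁴ m/s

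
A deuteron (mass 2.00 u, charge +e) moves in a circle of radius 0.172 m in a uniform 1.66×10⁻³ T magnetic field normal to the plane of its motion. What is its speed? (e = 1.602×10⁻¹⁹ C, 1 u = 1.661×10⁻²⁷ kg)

v ≈ 1.38×10⁴ m/s

From |q|vB = mv²/r, v = |q|Br/m.
v = (1.602×10⁻¹⁹)(1.66×10⁻³)(0.172)/3.322×10⁻²⁷ ≈ 1.38×10⁴ m/s.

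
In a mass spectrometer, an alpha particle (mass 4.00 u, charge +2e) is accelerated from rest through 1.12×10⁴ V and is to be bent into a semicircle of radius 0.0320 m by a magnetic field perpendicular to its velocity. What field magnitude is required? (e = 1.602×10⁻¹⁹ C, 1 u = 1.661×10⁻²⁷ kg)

v = √(2|q|V/m) = √(2·3.204×10⁻¹⁹·1.12×10⁴/6.644×10⁻²⁷) ≈ 1.039×10⁶ m/s.
B = mv/(|q|r) = (6.644×10⁻²⁷)(1.039×10⁶)/((3.204×10⁻¹⁹)(0.0320)) ≈ 0.674 T.

B ≈ 0.674 T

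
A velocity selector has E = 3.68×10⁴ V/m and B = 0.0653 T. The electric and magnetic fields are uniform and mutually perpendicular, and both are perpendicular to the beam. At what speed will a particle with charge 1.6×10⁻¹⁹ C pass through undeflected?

For undeflected motion the electric and magnetic forces balance: qE = qvB.
v = E/B = 3.68×10⁴/0.0653 = 5.64×10⁵ m/s.

v = 5.64×10⁵ m/s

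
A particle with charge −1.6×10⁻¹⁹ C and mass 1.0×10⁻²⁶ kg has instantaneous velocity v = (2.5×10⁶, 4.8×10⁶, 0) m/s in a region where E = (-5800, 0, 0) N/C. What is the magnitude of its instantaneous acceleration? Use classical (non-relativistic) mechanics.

|a| ≈ 9.28×10¹⁰ m/s²

Only an electric field acts, so F = qE = (−1.6×10⁻¹⁹ C)·(-5800, 0, 0) = (9.28×10⁻¹⁶, 0, 0) N.
|a| = |F|/m = 9.280×10⁻¹⁶/1.0×10⁻²⁶ ≈ 9.28×10¹⁰ m/s².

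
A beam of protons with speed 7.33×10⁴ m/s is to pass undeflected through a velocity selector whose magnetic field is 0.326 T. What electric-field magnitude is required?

For straight-line motion qE = qvB, so E = vB.
E = 7.33×10⁴ × 0.326 = 2.39×10⁴ V/m.

E = 2.39×10⁴ V/m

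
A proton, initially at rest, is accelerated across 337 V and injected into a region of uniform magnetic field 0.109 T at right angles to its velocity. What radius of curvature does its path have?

r ≈ 0.0243 m

Acceleration: |q|V = ½mv² ⇒ v = √(2|q|V/m) = √(2·1.602×10⁻¹⁹·337/1.673×10⁻²⁷) ≈ 2.540×10⁵ m/s.
In the field: r = mv/(|q|B) = (1.673×10⁻²⁷)(2.540×10⁵)/((1.602×10⁻¹⁹)(0.109)) ≈ 0.0243 m.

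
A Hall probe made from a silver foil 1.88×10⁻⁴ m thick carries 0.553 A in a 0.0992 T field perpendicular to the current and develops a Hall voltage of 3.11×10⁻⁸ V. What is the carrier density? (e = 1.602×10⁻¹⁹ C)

From V_H = IB/(n e t), n = IB/(V_H e t).
n = (0.553)(0.0992)/((3.11×10⁻⁸)(1.602×10⁻¹⁹)(1.88×10⁻⁴)) ≈ 5.86×10²⁸ m⁻³.

n ≈ 5.86×10²⁸ m⁻³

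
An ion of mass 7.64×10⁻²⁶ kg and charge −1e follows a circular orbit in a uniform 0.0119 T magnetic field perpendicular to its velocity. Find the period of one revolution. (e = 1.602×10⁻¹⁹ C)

T ≈ 2.52×10⁻⁴ s

The cyclotron period depends only on m, q, B: T = 2πm/(|q|B).
T = 2π(7.64×10⁻²⁶)/((1.602×10⁻¹⁹)(0.0119)) ≈ 2.52×10⁻⁴ s.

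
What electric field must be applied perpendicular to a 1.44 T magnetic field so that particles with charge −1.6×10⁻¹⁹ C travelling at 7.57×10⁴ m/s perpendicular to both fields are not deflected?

E = 1.09×10⁵ V/m

For straight-line motion qE = qvB, so E = vB.
E = 7.57×10⁴ × 1.44 = 1.09×10⁵ V/m.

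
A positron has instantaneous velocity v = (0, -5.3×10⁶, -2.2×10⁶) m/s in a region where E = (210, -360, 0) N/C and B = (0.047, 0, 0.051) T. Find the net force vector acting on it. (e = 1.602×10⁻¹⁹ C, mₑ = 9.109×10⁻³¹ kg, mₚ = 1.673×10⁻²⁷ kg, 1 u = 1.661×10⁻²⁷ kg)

v×B = (-2.70×10⁵, -1.03×10⁵, 2.49×10⁵) N/C.
E + v×B = (-2.70×10⁵, -1.04×10⁵, 2.49×10⁵) N/C.
F = q(E + v×B) = (1.602×10⁻¹⁹ C)·(-2.70×10⁵, -1.04×10⁵, 2.49×10⁵) = (-4.33×10⁻¹⁴, -1.66×10⁻¹⁴, 3.99×10⁻¹⁴) N.

F ≈ (-4.33×10⁻¹⁴, -1.66×10⁻¹⁴, 3.99×10⁻¹⁴) N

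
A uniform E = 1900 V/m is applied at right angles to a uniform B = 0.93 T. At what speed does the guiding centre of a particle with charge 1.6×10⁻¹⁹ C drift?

In crossed fields the guiding centre drifts at v_d = |E×B|/B² = E/B, independent of charge and mass.
v_d = 1900/0.93 = 2000 m/s.

v_d ≈ 2000 m/s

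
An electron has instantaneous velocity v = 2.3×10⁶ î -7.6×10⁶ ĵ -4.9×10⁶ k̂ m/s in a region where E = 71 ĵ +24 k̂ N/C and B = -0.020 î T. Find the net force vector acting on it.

F ≈ (0, -1.57×10⁻¹⁴, 2.43×10⁻¹⁴) N

v×B = (0, 9.80×10⁴, -1.52×10⁵) N/C.
E + v×B = (0, 9.81×10⁴, -1.52×10⁵) N/C.
F = q(E + v×B) = (−1.602×10⁻¹⁹ C)·(0, 9.81×10⁴, -1.52×10⁵) = (0, -1.57×10⁻¹⁴, 2.43×10⁻¹⁴) N.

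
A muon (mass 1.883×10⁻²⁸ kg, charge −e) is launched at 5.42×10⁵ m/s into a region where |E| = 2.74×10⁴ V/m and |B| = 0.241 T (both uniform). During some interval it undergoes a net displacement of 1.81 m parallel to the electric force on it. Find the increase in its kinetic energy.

ΔKE ≈ 7.94×10⁻¹⁵ J

The magnetic force is always ⟂ v and does no work; only the electric force changes KE.
ΔKE = F_E · d = |q|E d = (1.602×10⁻¹⁹)(2.74×10⁴)(1.81) ≈ 7.94×10⁻¹⁵ J.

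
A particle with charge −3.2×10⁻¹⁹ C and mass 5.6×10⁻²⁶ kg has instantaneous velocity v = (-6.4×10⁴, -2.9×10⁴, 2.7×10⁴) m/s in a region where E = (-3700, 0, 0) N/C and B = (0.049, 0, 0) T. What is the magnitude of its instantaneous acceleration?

v×B = (0, 1320, 1420) N/C.
E + v×B = (-3700, 1320, 1420) N/C.
F = q(E + v×B) = (−3.2×10⁻¹⁹ C)·(-3700, 1320, 1420) = (1.18×10⁻¹⁵, -4.23×10⁻¹⁶, -4.55×10⁻¹⁶) N.
|a| = |F|/m = 1.337×10⁻¹⁵/5.6×10⁻²⁶ ≈ 2.39×10¹⁰ m/s².

|a| ≈ 2.39×10¹⁰ m/s²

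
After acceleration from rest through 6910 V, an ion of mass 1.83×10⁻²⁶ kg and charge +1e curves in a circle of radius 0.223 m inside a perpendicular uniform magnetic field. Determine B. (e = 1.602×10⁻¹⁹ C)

B ≈ 0.178 T

v = √(2|q|V/m) = √(2·1.602×10⁻¹⁹·6910/1.83×10⁻²⁶) ≈ 3.478×10⁵ m/s.
B = mv/(|q|r) = (1.83×10⁻²⁶)(3.478×10⁵)/((1.602×10⁻¹⁹)(0.223)) ≈ 0.178 T.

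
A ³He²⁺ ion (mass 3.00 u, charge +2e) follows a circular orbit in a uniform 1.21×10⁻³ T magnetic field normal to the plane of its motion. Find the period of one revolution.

T ≈ 8.08×10⁻⁵ s

The cyclotron period depends only on m, q, B: T = 2πm/(|q|B).
T = 2π(4.983×10⁻²⁷)/((3.204×10⁻¹⁹)(1.21×10⁻³)) ≈ 8.08×10⁻⁵ s.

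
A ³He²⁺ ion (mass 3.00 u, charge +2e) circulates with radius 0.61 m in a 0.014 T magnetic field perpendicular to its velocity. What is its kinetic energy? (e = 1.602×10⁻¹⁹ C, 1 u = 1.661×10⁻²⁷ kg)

KE ≈ 4700 eV

v = |q|Br/m, then KE = ½mv² = (qBr)²/(2m).
v = (3.204×10⁻¹⁹)(0.014)(0.61)/4.983×10⁻²⁷ ≈ 5.491×10⁵ m/s.
KE = ½(4.983×10⁻²⁷)(5.491×10⁵)² ≈ 7.5×10⁻¹⁶ J = 4700 eV.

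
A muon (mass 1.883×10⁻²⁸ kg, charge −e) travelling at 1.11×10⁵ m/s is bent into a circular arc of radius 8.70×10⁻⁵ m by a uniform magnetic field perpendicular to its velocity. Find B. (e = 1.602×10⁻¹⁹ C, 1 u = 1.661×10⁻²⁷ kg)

B ≈ 1.50 T

From |q|vB = mv²/r, B = mv/(|q|r).
B = (1.883×10⁻²⁸)(1.11×10⁵)/((1.602×10⁻¹⁹)(8.70×10⁻⁵)) ≈ 1.50 T.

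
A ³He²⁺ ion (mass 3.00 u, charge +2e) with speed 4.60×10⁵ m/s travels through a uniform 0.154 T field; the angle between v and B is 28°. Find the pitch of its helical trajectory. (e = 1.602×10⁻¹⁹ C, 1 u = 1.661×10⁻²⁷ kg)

v∥ = v cosθ = 4.60×10⁵·cos28° ≈ 4.062×10⁵ m/s.
T = 2πm/(|q|B) = 2π(4.983×10⁻²⁷)/((3.204×10⁻¹⁹)(0.154)) ≈ 6.345×10⁻⁷ s.
pitch = v∥ T = (4.062×10⁵)(6.345×10⁻⁷) ≈ 0.258 m.

p ≈ 0.258 m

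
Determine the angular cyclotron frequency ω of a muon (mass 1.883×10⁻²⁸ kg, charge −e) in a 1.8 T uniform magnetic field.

ω ≈ 1.5×10⁹ rad/s

ω = |q|B/m.
ω = (1.602×10⁻¹⁹)(1.8)/1.883×10⁻²⁸ ≈ 1.5×10⁹ rad/s.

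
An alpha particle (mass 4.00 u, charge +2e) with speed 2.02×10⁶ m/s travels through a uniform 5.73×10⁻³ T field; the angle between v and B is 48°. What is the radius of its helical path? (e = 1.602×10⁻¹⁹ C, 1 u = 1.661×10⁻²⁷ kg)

r ≈ 5.43 m

v⊥ = v sinθ = 2.02×10⁶·sin48° ≈ 1.501×10⁶ m/s.
r = m v⊥/(|q|B) = (6.644×10⁻²⁷)(1.501×10⁶)/((3.204×10⁻¹⁹)(5.73×10⁻³)) ≈ 5.43 m.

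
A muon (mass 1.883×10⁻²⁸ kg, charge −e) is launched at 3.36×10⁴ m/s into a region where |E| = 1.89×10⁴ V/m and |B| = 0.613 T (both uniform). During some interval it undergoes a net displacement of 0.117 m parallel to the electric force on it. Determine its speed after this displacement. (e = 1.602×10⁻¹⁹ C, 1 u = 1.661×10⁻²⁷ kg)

B does no work; ΔKE = |q|E d.
½mv_f² = ½mv₀² + |q|Ed = ½(1.883×10⁻²⁸)(3.36×10⁴)² + (1.602×10⁻¹⁹)(1.89×10⁴)(0.117) ≈ 1.063×10⁻¹⁹ J + 3.543×10⁻¹⁶ J ≈ 3.544×10⁻¹⁶ J.
v_f = √(2·3.544×10⁻¹⁶/1.883×10⁻²⁸) ≈ 1.94×10⁶ m/s.

v_f ≈ 1.94×10⁶ m/s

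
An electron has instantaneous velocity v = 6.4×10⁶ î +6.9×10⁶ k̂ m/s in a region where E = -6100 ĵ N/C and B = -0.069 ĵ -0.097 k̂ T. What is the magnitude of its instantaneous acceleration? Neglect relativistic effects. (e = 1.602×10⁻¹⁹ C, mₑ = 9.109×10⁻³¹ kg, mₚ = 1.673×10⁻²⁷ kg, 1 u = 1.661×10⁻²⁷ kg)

|a| ≈ 1.57×10¹⁷ m/s²

v×B = (4.76×10⁵, 6.21×10⁵, -4.42×10⁵) N/C.
E + v×B = (4.76×10⁵, 6.15×10⁵, -4.42×10⁵) N/C.
F = q(E + v×B) = (−1.602×10⁻¹⁹ C)·(4.76×10⁵, 6.15×10⁵, -4.42×10⁵) = (-7.63×10⁻¹⁴, -9.85×10⁻¹⁴, 7.07×10⁻¹⁴) N.
|a| = |F|/m = 1.432×10⁻¹³/9.109×10⁻³¹ ≈ 1.57×10¹⁷ m/s².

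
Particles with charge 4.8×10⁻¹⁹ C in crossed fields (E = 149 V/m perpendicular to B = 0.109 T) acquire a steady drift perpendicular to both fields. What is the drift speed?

The E×B drift speed is v_d = E/B.
v_d = 149/0.109 = 1370 m/s.

v_d ≈ 1370 m/s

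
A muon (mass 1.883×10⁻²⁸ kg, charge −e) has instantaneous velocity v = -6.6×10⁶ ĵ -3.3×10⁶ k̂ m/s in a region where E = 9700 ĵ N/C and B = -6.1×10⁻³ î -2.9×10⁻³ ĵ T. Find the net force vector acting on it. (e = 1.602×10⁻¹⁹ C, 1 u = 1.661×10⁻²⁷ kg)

F ≈ (1.53×10⁻¹⁵, -4.78×10⁻¹⁵, 6.45×10⁻¹⁵) N

v×B = (-9570, 2.01×10⁴, -4.03×10⁴) N/C.
E + v×B = (-9570, 2.98×10⁴, -4.03×10⁴) N/C.
F = q(E + v×B) = (−1.602×10⁻¹⁹ C)·(-9570, 2.98×10⁴, -4.03×10⁴) = (1.53×10⁻¹⁵, -4.78×10⁻¹⁵, 6.45×10⁻¹⁵) N.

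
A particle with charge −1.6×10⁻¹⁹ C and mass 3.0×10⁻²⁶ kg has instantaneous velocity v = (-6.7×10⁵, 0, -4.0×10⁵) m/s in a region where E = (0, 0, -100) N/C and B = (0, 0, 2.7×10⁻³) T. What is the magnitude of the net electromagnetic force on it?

|F| ≈ 2.90×10⁻¹⁶ N

v×B = (0, 1810, 0) N/C.
E + v×B = (0, 1810, -100) N/C.
F = q(E + v×B) = (−1.6×10⁻¹⁹ C)·(0, 1810, -100) = (0, -2.89×10⁻¹⁶, 1.60×10⁻¹⁷) N.
|F| = 2.90×10⁻¹⁶ N.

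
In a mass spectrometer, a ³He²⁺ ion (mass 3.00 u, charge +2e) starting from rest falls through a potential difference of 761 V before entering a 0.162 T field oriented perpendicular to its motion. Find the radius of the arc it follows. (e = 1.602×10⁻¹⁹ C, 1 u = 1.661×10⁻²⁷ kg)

Acceleration: |q|V = ½mv² ⇒ v = √(2|q|V/m) = √(2·3.204×10⁻¹⁹·761/4.983×10⁻²⁷) ≈ 3.128×10⁵ m/s.
In the field: r = mv/(|q|B) = (4.983×10⁻²⁷)(3.128×10⁵)/((3.204×10⁻¹⁹)(0.162)) ≈ 0.0300 m.

r ≈ 0.0300 m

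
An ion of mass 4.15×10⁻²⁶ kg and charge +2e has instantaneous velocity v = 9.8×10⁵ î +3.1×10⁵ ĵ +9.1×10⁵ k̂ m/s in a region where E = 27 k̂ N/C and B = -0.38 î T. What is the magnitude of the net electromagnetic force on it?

|F| ≈ 1.17×10⁻¹³ N

v×B = (0, -3.46×10⁵, 1.18×10⁵) N/C.
E + v×B = (0, -3.46×10⁵, 1.18×10⁵) N/C.
F = q(E + v×B) = (3.204×10⁻¹⁹ C)·(0, -3.46×10⁵, 1.18×10⁵) = (0, -1.11×10⁻¹³, 3.78×10⁻¹⁴) N.
|F| = 1.17×10⁻¹³ N.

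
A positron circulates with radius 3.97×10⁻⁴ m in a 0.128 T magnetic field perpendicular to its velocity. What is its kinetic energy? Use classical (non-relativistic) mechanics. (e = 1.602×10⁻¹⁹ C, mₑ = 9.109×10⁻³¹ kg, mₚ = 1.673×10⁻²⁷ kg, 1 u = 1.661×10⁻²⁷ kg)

KE ≈ 227 eV

v = |q|Br/m, then KE = ½mv² = (qBr)²/(2m).
v = (1.602×10⁻¹⁹)(0.128)(3.97×10⁻⁴)/9.109×10⁻³¹ ≈ 8.937×10⁶ m/s.
KE = ½(9.109×10⁻³¹)(8.937×10⁶)² ≈ 3.64×10⁻¹⁷ J = 227 eV.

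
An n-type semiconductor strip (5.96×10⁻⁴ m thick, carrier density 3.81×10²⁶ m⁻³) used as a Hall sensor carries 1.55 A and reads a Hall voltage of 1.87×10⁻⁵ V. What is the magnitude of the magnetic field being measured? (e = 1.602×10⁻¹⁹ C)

B ≈ 0.439 T

From V_H = IB/(n e t), B = V_H n e t / I.
B = (1.87×10⁻⁵)(3.81×10²⁶)(1.602×10⁻¹⁹)(5.96×10⁻⁴)/1.55 ≈ 0.439 T.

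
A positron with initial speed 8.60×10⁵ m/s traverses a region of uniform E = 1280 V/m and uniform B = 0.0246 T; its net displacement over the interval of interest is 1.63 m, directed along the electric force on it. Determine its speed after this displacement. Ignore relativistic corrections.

B does no work; ΔKE = |q|E d.
½mv_f² = ½mv₀² + |q|Ed = ½(9.109×10⁻³¹)(8.60×10⁵)² + (1.602×10⁻¹⁹)(1280)(1.63) ≈ 3.369×10⁻¹⁹ J + 3.342×10⁻¹⁶ J ≈ 3.346×10⁻¹⁶ J.
v_f = √(2·3.346×10⁻¹⁶/9.109×10⁻³¹) ≈ 2.71×10⁷ m/s.

v_f ≈ 2.71×10⁷ m/s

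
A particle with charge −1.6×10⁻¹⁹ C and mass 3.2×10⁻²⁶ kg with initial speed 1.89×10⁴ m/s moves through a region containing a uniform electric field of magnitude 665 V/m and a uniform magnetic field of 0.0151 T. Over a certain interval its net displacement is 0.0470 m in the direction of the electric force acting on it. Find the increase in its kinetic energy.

ΔKE ≈ 5.00×10⁻¹⁸ J

The magnetic force is always ⟂ v and does no work; only the electric force changes KE.
ΔKE = F_E · d = |q|E d = (1.6×10⁻¹⁹)(665)(0.0470) ≈ 5.00×10⁻¹⁸ J.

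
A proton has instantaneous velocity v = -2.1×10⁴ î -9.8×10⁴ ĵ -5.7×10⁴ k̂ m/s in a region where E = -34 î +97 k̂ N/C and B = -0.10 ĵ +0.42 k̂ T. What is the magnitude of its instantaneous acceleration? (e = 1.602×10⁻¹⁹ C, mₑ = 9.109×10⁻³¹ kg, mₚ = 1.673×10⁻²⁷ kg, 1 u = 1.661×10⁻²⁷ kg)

v×B = (-4.69×10⁴, 8820, 2100) N/C.
E + v×B = (-4.69×10⁴, 8820, 2200) N/C.
F = q(E + v×B) = (1.602×10⁻¹⁹ C)·(-4.69×10⁴, 8820, 2200) = (-7.51×10⁻¹⁵, 1.41×10⁻¹⁵, 3.52×10⁻¹⁶) N.
|a| = |F|/m = 7.652×10⁻¹⁵/1.673×10⁻²⁷ ≈ 4.57×10¹² m/s².

|a| ≈ 4.57×10¹² m/s²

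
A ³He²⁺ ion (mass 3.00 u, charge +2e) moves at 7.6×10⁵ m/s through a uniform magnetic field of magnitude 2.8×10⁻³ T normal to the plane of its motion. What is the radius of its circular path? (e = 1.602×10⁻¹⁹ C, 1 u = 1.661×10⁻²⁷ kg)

The magnetic force provides the centripetal force: |q|vB = mv²/r.
r = mv/(|q|B) = (4.983×10⁻²⁷)(7.6×10⁵)/((3.204×10⁻¹⁹)(2.8×10⁻³)) ≈ 4.2 m.

r ≈ 4.2 m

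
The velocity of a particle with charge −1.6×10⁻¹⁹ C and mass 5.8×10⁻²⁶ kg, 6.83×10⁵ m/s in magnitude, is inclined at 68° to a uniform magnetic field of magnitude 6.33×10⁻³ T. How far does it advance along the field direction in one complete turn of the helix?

v∥ = v cosθ = 6.83×10⁵·cos68° ≈ 2.559×10⁵ m/s.
T = 2πm/(|q|B) = 2π(5.8×10⁻²⁶)/((1.6×10⁻¹⁹)(6.33×10⁻³)) ≈ 3.598×10⁻⁴ s.
pitch = v∥ T = (2.559×10⁵)(3.598×10⁻⁴) ≈ 92.1 m.

p ≈ 92.1 m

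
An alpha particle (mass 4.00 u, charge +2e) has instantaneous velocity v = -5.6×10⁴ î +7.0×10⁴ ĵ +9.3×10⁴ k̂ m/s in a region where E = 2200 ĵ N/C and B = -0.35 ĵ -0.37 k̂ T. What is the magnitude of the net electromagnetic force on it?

v×B = (6650, -2.07×10⁴, 1.96×10⁴) N/C.
E + v×B = (6650, -1.85×10⁴, 1.96×10⁴) N/C.
F = q(E + v×B) = (3.204×10⁻¹⁹ C)·(6650, -1.85×10⁴, 1.96×10⁴) = (2.13×10⁻¹⁵, -5.93×10⁻¹⁵, 6.28×10⁻¹⁵) N.
|F| = 8.90×10⁻¹⁵ N.

|F| ≈ 8.90×10⁻¹⁵ N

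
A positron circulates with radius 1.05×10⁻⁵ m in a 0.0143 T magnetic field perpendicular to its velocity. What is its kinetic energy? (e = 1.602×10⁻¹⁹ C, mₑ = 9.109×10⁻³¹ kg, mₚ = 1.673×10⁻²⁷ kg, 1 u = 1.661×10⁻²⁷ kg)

v = |q|Br/m, then KE = ½mv² = (qBr)²/(2m).
v = (1.602×10⁻¹⁹)(0.0143)(1.05×10⁻⁵)/9.109×10⁻³¹ ≈ 2.641×10⁴ m/s.
KE = ½(9.109×10⁻³¹)(2.641×10⁴)² ≈ 3.18×10⁻²² J.

KE ≈ 3.18×10⁻²² J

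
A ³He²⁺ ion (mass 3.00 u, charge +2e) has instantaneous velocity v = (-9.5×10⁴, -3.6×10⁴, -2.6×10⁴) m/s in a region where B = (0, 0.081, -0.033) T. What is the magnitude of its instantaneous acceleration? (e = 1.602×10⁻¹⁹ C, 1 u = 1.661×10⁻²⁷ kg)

|a| ≈ 5.75×10¹¹ m/s²

v×B = (3290, -3140, -7700) N/C.
F = q v×B = (3.204×10⁻¹⁹ C)·(3290, -3140, -7700) = (1.06×10⁻¹⁵, -1.00×10⁻¹⁵, -2.47×10⁻¹⁵) N.
|a| = |F|/m = 2.864×10⁻¹⁵/4.983×10⁻²⁷ ≈ 5.75×10¹¹ m/s².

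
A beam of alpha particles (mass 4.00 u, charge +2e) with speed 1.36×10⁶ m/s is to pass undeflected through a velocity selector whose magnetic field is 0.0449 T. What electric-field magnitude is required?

For straight-line motion qE = qvB, so E = vB.
E = 1.36×10⁶ × 0.0449 = 6.11×10⁴ V/m.

E = 6.11×10⁴ V/m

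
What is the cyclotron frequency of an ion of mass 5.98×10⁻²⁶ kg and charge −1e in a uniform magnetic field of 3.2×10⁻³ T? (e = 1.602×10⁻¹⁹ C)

f = |q|B/(2πm).
f = (1.602×10⁻¹⁹)(3.2×10⁻³)/(2π·5.98×10⁻²⁶) ≈ 1400 Hz.

f ≈ 1400 Hz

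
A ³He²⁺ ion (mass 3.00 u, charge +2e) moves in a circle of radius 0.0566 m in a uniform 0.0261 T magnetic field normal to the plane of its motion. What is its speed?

From |q|vB = mv²/r, v = |q|Br/m.
v = (3.204×10⁻¹⁹)(0.0261)(0.0566)/4.983×10⁻²⁷ ≈ 9.50×10⁴ m/s.

v ≈ 9.50×10⁴ m/s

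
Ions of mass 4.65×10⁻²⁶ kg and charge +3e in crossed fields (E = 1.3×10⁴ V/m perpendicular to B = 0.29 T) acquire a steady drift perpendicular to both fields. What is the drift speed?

v_d ≈ 4.5×10⁴ m/s

The steady drift has the magnetic force balancing the electric force, so v_d = E/B.
v_d = 1.3×10⁴/0.29 = 4.5×10⁴ m/s.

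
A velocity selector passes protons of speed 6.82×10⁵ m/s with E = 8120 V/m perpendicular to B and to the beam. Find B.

B = 0.0119 T

Balance of forces in the selector: qE = qvB ⇒ B = E/v.
B = 8120/6.82×10⁵ = 0.0119 T.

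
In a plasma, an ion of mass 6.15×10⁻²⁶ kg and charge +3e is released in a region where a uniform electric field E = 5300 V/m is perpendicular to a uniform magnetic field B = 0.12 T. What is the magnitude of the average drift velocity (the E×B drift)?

In crossed fields the guiding centre drifts at v_d = |E×B|/B² = E/B, independent of charge and mass.
v_d = 5300/0.12 = 4.4×10⁴ m/s.

v_d ≈ 4.4×10⁴ m/s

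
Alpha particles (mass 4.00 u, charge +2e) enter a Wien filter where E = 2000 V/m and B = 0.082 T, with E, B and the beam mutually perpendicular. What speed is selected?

Straight-line motion ⇒ electric and magnetic forces cancel, so E = vB.
v = E/B = 2000/0.082 = 2.4×10⁴ m/s.
The result is independent of the particle's charge and mass.

v = 2.4×10⁴ m/s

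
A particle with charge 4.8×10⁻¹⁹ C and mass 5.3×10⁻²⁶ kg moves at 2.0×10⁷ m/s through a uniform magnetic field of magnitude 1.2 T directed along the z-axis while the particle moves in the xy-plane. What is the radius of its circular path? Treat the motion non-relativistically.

r ≈ 1.8 m

The magnetic force provides the centripetal force: |q|vB = mv²/r.
r = mv/(|q|B) = (5.3×10⁻²⁶)(2.0×10⁷)/((4.8×10⁻¹⁹)(1.2)) ≈ 1.8 m.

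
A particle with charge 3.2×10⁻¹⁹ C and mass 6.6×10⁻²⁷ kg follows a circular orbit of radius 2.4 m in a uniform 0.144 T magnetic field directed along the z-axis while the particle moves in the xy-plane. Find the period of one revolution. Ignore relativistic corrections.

T ≈ 9.00×10⁻⁷ s

The cyclotron period depends only on m, q, B: T = 2πm/(|q|B).
T = 2π(6.6×10⁻²⁷)/((3.2×10⁻¹⁹)(0.144)) ≈ 9.00×10⁻⁷ s.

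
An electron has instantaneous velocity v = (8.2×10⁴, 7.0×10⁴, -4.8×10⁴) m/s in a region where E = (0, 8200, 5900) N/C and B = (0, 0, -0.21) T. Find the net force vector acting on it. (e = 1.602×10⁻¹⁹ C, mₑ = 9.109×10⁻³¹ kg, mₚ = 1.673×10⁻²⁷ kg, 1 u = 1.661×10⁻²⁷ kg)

v×B = (-1.47×10⁴, 1.72×10⁴, 0) N/C.
E + v×B = (-1.47×10⁴, 2.54×10⁴, 5900) N/C.
F = q(E + v×B) = (−1.602×10⁻¹⁹ C)·(-1.47×10⁴, 2.54×10⁴, 5900) = (2.35×10⁻¹⁵, -4.07×10⁻¹⁵, -9.45×10⁻¹⁶) N.

F ≈ (2.35×10⁻¹⁵, -4.07×10⁻¹⁵, -9.45×10⁻¹⁶) N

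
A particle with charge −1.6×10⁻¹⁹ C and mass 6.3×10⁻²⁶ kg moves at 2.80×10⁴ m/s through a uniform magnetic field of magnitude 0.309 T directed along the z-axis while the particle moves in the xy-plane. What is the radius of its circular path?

The magnetic force provides the centripetal force: |q|vB = mv²/r.
r = mv/(|q|B) = (6.3×10⁻²⁶)(2.80×10⁴)/((1.6×10⁻¹⁹)(0.309)) ≈ 0.0357 m.

r ≈ 0.0357 m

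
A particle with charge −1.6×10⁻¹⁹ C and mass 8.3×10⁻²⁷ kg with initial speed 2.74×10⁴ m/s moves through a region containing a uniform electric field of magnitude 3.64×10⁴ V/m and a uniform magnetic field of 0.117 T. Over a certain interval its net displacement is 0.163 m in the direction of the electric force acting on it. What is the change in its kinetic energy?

ΔKE ≈ 9.49×10⁻¹⁶ J

The magnetic force is always ⟂ v and does no work; only the electric force changes KE.
ΔKE = F_E · d = |q|E d = (1.6×10⁻¹⁹)(3.64×10⁴)(0.163) ≈ 9.49×10⁻¹⁶ J.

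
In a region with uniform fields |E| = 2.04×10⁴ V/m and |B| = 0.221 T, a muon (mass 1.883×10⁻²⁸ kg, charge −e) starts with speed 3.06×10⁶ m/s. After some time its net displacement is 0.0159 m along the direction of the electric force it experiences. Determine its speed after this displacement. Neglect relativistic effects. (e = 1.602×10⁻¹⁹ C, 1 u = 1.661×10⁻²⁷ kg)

v_f ≈ 3.15×10⁶ m/s

B does no work; ΔKE = |q|E d.
½mv_f² = ½mv₀² + |q|Ed = ½(1.883×10⁻²⁸)(3.06×10⁶)² + (1.602×10⁻¹⁹)(2.04×10⁴)(0.0159) ≈ 8.816×10⁻¹⁶ J + 5.196×10⁻¹⁷ J ≈ 9.335×10⁻¹⁶ J.
v_f = √(2·9.335×10⁻¹⁶/1.883×10⁻²⁸) ≈ 3.15×10⁶ m/s.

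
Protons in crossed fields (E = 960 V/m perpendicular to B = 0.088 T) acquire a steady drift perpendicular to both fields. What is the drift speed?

v_d ≈ 1.1×10⁴ m/s

The steady drift has the magnetic force balancing the electric force, so v_d = E/B.
v_d = 960/0.088 = 1.1×10⁴ m/s.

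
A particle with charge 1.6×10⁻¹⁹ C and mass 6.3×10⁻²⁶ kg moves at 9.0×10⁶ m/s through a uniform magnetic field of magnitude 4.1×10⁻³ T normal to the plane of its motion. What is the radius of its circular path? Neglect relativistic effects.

The magnetic force provides the centripetal force: |q|vB = mv²/r.
r = mv/(|q|B) = (6.3×10⁻²⁶)(9.0×10⁶)/((1.6×10⁻¹⁹)(4.1×10⁻³)) ≈ 860 m.

r ≈ 860 m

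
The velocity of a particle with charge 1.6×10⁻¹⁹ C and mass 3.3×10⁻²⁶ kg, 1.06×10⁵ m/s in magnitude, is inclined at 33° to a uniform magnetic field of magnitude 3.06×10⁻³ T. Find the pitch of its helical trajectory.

v∥ = v cosθ = 1.06×10⁵·cos33° ≈ 8.890×10⁴ m/s.
T = 2πm/(|q|B) = 2π(3.3×10⁻²⁶)/((1.6×10⁻¹⁹)(3.06×10⁻³)) ≈ 4.235×10⁻⁴ s.
pitch = v∥ T = (8.890×10⁴)(4.235×10⁻⁴) ≈ 37.6 m.

p ≈ 37.6 m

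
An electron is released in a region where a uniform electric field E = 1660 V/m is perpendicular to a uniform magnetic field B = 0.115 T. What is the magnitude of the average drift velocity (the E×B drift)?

The E×B drift speed is v_d = E/B.
v_d = 1660/0.115 = 1.44×10⁴ m/s.

v_d ≈ 1.44×10⁴ m/s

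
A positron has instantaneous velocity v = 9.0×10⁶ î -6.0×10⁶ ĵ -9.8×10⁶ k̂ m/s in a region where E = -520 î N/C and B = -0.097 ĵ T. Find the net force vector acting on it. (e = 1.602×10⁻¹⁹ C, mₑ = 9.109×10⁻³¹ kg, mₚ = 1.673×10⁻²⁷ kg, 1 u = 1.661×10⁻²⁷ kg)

v×B = (-9.51×10⁵, 0, -8.73×10⁵) N/C.
E + v×B = (-9.51×10⁵, 0, -8.73×10⁵) N/C.
F = q(E + v×B) = (1.602×10⁻¹⁹ C)·(-9.51×10⁵, 0, -8.73×10⁵) = (-1.52×10⁻¹³, 0, -1.40×10⁻¹³) N.

F ≈ (-1.52×10⁻¹³, 0, -1.40×10⁻¹³) N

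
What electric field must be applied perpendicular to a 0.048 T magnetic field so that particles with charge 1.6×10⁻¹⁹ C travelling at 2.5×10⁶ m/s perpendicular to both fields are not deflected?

For straight-line motion qE = qvB, so E = vB.
E = 2.5×10⁶ × 0.048 = 1.2×10⁵ V/m.

E = 1.2×10⁵ V/m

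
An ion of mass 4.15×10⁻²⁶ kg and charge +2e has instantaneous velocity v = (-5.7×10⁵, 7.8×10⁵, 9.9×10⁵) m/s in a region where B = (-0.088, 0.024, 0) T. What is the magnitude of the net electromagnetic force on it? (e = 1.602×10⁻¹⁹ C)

v×B = (-2.38×10⁴, -8.71×10⁴, 5.50×10⁴) N/C.
F = q v×B = (3.204×10⁻¹⁹ C)·(-2.38×10⁴, -8.71×10⁴, 5.50×10⁴) = (-7.61×10⁻¹⁵, -2.79×10⁻¹⁴, 1.76×10⁻¹⁴) N.
|F| = 3.39×10⁻¹⁴ N.

|F| ≈ 3.39×10⁻¹⁴ N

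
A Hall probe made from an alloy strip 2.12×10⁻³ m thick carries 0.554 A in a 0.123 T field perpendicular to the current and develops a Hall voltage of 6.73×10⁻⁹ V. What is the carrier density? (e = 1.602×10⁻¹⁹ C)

From V_H = IB/(n e t), n = IB/(V_H e t).
n = (0.554)(0.123)/((6.73×10⁻⁹)(1.602×10⁻¹⁹)(2.12×10⁻³)) ≈ 2.98×10²⁸ m⁻³.

n ≈ 2.98×10²⁸ m⁻³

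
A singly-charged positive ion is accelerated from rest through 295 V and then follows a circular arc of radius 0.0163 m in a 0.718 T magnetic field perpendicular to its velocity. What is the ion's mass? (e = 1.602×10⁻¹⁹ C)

m ≈ 3.72×10⁻²⁶ kg

Combine |q|V = ½mv² and r = mv/(|q|B): eliminate v to get m = qB²r²/(2V).
m = (1.602×10⁻¹⁹)(0.718)²(0.0163)²/(2·295) ≈ 3.72×10⁻²⁶ kg.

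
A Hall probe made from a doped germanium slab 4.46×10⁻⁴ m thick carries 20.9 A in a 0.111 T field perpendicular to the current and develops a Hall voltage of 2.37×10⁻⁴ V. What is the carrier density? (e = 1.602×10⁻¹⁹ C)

n ≈ 1.37×10²⁶ m⁻³

From V_H = IB/(n e t), n = IB/(V_H e t).
n = (20.9)(0.111)/((2.37×10⁻⁴)(1.602×10⁻¹⁹)(4.46×10⁻⁴)) ≈ 1.37×10²⁶ m⁻³.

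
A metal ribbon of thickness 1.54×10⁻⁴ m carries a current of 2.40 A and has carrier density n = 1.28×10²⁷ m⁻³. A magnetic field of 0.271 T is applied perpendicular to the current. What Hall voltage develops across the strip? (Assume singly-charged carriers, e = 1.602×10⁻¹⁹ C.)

V_H = IB/(n e t).
V_H = (2.40)(0.271)/((1.28×10²⁷)(1.602×10⁻¹⁹)(1.54×10⁻⁴)) ≈ 2.06×10⁻⁵ V.

V_H ≈ 2.06×10⁻⁵ V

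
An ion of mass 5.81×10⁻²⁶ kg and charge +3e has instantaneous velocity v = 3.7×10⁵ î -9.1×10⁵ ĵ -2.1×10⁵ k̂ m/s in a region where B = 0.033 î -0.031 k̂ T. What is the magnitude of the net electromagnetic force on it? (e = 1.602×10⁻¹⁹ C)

v×B = (2.82×10⁴, 4540, 3.00×10⁴) N/C.
F = q v×B = (4.806×10⁻¹⁹ C)·(2.82×10⁴, 4540, 3.00×10⁴) = (1.36×10⁻¹⁴, 2.18×10⁻¹⁵, 1.44×10⁻¹⁴) N.
|F| = 1.99×10⁻¹⁴ N.

|F| ≈ 1.99×10⁻¹⁴ N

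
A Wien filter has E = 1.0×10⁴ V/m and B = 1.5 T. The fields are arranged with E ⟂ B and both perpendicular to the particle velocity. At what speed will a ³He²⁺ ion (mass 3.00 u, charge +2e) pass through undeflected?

For undeflected motion the electric and magnetic forces balance: qE = qvB.
v = E/B = 1.0×10⁴/1.5 = 6700 m/s.

v = 6700 m/s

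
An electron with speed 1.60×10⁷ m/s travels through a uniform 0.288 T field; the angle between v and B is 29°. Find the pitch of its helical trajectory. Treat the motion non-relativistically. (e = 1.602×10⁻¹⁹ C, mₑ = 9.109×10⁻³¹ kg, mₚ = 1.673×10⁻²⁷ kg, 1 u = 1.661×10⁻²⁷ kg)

v∥ = v cosθ = 1.60×10⁷·cos29° ≈ 1.399×10⁷ m/s.
T = 2πm/(|q|B) = 2π(9.109×10⁻³¹)/((1.602×10⁻¹⁹)(0.288)) ≈ 1.240×10⁻¹⁰ s.
pitch = v∥ T = (1.399×10⁷)(1.240×10⁻¹⁰) ≈ 1.74×10⁻³ m.

p ≈ 1.74×10⁻³ m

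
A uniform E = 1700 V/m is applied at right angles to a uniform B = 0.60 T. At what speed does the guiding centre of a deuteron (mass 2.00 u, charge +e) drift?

v_d ≈ 2800 m/s

In crossed fields the guiding centre drifts at v_d = |E×B|/B² = E/B, independent of charge and mass.
v_d = 1700/0.60 = 2800 m/s.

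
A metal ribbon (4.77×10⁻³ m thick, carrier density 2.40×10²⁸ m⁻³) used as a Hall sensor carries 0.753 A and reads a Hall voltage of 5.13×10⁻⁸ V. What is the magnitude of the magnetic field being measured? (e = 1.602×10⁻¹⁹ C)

From V_H = IB/(n e t), B = V_H n e t / I.
B = (5.13×10⁻⁸)(2.40×10²⁸)(1.602×10⁻¹⁹)(4.77×10⁻³)/0.753 ≈ 1.25 T.

B ≈ 1.25 T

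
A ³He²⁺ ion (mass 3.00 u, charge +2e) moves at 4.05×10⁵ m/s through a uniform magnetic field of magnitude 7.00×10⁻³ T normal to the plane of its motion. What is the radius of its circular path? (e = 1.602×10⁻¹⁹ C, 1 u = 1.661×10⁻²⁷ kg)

r ≈ 0.900 m

The magnetic force provides the centripetal force: |q|vB = mv²/r.
r = mv/(|q|B) = (4.983×10⁻²⁷)(4.05×10⁵)/((3.204×10⁻¹⁹)(7.00×10⁻³)) ≈ 0.900 m.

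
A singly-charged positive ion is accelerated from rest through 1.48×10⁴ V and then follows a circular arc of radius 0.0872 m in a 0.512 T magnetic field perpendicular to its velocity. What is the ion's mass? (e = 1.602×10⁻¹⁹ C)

m ≈ 1.08×10⁻²⁶ kg

Combine |q|V = ½mv² and r = mv/(|q|B): eliminate v to get m = qB²r²/(2V).
m = (1.602×10⁻¹⁹)(0.512)²(0.0872)²/(2·1.48×10⁴) ≈ 1.08×10⁻²⁶ kg.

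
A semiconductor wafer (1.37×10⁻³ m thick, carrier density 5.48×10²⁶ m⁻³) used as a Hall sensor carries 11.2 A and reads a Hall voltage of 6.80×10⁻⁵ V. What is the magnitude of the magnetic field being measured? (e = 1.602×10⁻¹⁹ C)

From V_H = IB/(n e t), B = V_H n e t / I.
B = (6.80×10⁻⁵)(5.48×10²⁶)(1.602×10⁻¹⁹)(1.37×10⁻³)/11.2 ≈ 0.730 T.

B ≈ 0.730 T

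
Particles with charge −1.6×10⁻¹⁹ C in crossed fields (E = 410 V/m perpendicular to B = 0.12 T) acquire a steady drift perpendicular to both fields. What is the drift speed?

The E×B drift speed is v_d = E/B.
v_d = 410/0.12 = 3400 m/s.

v_d ≈ 3400 m/s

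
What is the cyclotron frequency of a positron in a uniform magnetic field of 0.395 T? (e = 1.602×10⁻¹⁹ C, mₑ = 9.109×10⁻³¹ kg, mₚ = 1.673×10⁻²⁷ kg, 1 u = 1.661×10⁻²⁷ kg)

f ≈ 1.11×10¹⁰ Hz

f = |q|B/(2πm).
f = (1.602×10⁻¹⁹)(0.395)/(2π·9.109×10⁻³¹) ≈ 1.11×10¹⁰ Hz.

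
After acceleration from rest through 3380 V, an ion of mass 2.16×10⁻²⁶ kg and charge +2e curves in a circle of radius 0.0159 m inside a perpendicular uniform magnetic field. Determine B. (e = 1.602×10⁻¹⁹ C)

B ≈ 1.34 T

v = √(2|q|V/m) = √(2·3.204×10⁻¹⁹·3380/2.16×10⁻²⁶) ≈ 3.167×10⁵ m/s.
B = mv/(|q|r) = (2.16×10⁻²⁶)(3.167×10⁵)/((3.204×10⁻¹⁹)(0.0159)) ≈ 1.34 T.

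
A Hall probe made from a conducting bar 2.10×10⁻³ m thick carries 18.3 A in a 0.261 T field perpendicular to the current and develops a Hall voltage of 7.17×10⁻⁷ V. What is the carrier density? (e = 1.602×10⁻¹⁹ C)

From V_H = IB/(n e t), n = IB/(V_H e t).
n = (18.3)(0.261)/((7.17×10⁻⁷)(1.602×10⁻¹⁹)(2.10×10⁻³)) ≈ 1.98×10²⁸ m⁻³.

n ≈ 1.98×10²⁸ m⁻³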